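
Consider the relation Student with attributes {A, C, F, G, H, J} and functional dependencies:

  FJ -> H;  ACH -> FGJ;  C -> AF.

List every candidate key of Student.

CH, CJ

Attribute C never appears on the right-hand side of any dependency, so C must belong to every candidate key.
{C}⁺ = {A, C, F}, which is not all of the schema, so we must add further attributes.
{C, H}⁺: C→AF adds A, F; ACH→FGJ adds G, J → {A, C, F, G, H, J}.
{C, J}⁺: C→AF adds A, F; FJ→H adds H; ACH→FGJ adds G → {A, C, F, G, H, J}.
Any other superkey contains one of these as a subset, so there are no further candidate keys.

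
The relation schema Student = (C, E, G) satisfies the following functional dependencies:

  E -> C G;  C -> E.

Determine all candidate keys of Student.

C; E

{C}⁺: C→E adds E; E→CG adds G → {C, E, G}.
{E}⁺: E→CG adds C, G → {C, E, G}.
Any other superkey contains one of these as a subset, so there are no further candidate keys.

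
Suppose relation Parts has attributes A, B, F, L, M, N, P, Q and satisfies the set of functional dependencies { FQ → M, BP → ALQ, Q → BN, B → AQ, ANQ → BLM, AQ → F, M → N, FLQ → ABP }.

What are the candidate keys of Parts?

B; Q

{B}⁺: B→AQ adds A, Q; AQ→F adds F; FQ→M adds M; Q→BN adds N; ANQ→BLM adds L; FLQ→ABP adds P → {A, B, F, L, M, N, P, Q}.
{Q}⁺: Q→BN adds B, N; B→AQ adds A; ANQ→BLM adds L, M; AQ→F adds F; FLQ→ABP adds P → {A, B, F, L, M, N, P, Q}.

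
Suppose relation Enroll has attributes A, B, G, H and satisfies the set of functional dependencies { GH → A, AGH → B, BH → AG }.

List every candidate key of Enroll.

{B, H}, {G, H}

Attribute H never appears on the right-hand side of any dependency, so H must belong to every candidate key.
{H}⁺ = {H}, which is not all of the schema, so we must add further attributes.
{B, H}⁺: BH→AG adds A, G → {A, B, G, H}.
{G, H}⁺: GH→A adds A; AGH→B adds B → {A, B, G, H}.
Any other superkey contains one of these as a subset, so there are no further candidate keys.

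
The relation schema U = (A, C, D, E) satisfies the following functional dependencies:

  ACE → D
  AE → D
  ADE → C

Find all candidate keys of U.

Attributes A, E never appear on any right-hand side, so every candidate key must contain {A, E}.
{A, E}⁺ = {A, C, D, E}, which is all of the schema, so {A, E} is the only candidate key.

AE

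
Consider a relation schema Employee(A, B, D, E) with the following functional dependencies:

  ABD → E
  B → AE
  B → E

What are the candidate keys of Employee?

(B, D)

{B, D}⁺: B→AE adds A, E → {A, B, D, E}. Minimal: {D}⁺ = {D}; {B}⁺ = {A, B, E} — none reach the full schema.
No other minimal superkey exists.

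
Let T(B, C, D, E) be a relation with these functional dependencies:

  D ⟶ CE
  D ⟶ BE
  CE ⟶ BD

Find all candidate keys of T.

{D}; {C, E}

{D}⁺: D→CE adds C, E; D→BE adds B → {B, C, D, E}.
{C, E}⁺: CE→BD adds B, D → {B, C, D, E}. Minimal: {E}⁺ = {E}; {C}⁺ = {C} — none reach the full schema.
Any other superkey contains one of these as a subset, so there are no further candidate keys.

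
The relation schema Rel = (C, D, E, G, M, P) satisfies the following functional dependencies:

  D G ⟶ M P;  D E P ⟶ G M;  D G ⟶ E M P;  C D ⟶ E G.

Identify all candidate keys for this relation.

Attributes C, D never appear on any right-hand side, so every candidate key must contain {C, D}.
{C, D}⁺ = {C, D, E, G, M, P}, which is all of the schema, so {C, D} is the only candidate key.

{C, D}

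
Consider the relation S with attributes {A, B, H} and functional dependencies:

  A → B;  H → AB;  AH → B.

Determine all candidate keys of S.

H

{H}⁺: H→AB adds A, B → {A, B, H}.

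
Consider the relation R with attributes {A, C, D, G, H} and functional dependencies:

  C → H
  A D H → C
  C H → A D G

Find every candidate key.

{C}⁺: C→H adds H; CH→ADG adds A, D, G → {A, C, D, G, H}.
{A, D, H}⁺: ADH→C adds C; CH→ADG adds G → {A, C, D, G, H}. Minimal: {D, H}⁺ = {D, H}; {A, H}⁺ = {A, H}; {A, D}⁺ = {A, D} — none reach the full schema.

{C}; {A, D, H}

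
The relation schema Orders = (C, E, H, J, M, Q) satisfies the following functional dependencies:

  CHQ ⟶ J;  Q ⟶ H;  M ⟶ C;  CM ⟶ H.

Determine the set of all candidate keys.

EMQ

Attributes E, M, Q never appear on any right-hand side, so every candidate key must contain {E, M, Q}.
{E, M, Q}⁺ = {C, E, H, J, M, Q}, which is all of the schema, so {E, M, Q} is the only candidate key.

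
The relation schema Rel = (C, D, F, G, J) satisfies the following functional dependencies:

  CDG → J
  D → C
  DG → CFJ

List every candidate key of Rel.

(D, G)

{D, G}⁺: D→C adds C; DG→CFJ adds F, J → {C, D, F, G, J}. Minimal: {G}⁺ = {G}; {D}⁺ = {C, D} — none reach the full schema.
No other minimal superkey exists.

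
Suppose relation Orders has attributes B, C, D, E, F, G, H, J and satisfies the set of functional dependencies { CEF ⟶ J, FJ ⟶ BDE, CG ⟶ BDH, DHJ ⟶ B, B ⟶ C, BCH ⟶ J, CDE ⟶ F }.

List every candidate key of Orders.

BEG, BFG, CEG, CFG, FGJ, DEGHJ

Attribute G never appears on the right-hand side of any dependency, so G must belong to every candidate key.
{G}⁺ = {G}, which is not all of the schema, so we must add further attributes.
{B, E, G}⁺: B→C adds C; CG→BDH adds D, H; BCH→J adds J; CDE→F adds F → {B, C, D, E, F, G, H, J}. Minimal: {E, G}⁺ = {E, G}; {B, G}⁺ = {B, C, D, G, H, J}; {B, E}⁺ = {B, C, E} — none reach the full schema.
{B, F, G}⁺: B→C adds C; CG→BDH adds D, H; BCH→J adds J; FJ→BDE adds E → {B, C, D, E, F, G, H, J}. Minimal: {F, G}⁺ = {F, G}; {B, G}⁺ = {B, C, D, G, H, J}; {B, F}⁺ = {B, C, F} — none reach the full schema.
{C, E, G}⁺: CG→BDH adds B, D, H; BCH→J adds J; CDE→F adds F → {B, C, D, E, F, G, H, J}. Minimal: {E, G}⁺ = {E, G}; {C, G}⁺ = {B, C, D, G, H, J}; {C, E}⁺ = {C, E} — none reach the full schema.
{C, F, G}⁺: CG→BDH adds B, D, H; BCH→J adds J; FJ→BDE adds E → {B, C, D, E, F, G, H, J}. Minimal: {F, G}⁺ = {F, G}; {C, G}⁺ = {B, C, D, G, H, J}; {C, F}⁺ = {C, F} — none reach the full schema.
{F, G, J}⁺: FJ→BDE adds B, D, E; B→C adds C; CG→BDH adds H → {B, C, D, E, F, G, H, J}. Minimal: {G, J}⁺ = {G, J}; {F, J}⁺ = {B, C, D, E, F, J}; {F, G}⁺ = {F, G} — none reach the full schema.
{D, E, G, H, J}⁺: DHJ→B adds B; B→C adds C; CDE→F adds F → {B, C, D, E, F, G, H, J}. Minimal: {E, G, H, J}⁺ = {E, G, H, J}; {D, G, H, J}⁺ = {B, C, D, G, H, J}; {D, E, H, J}⁺ = {B, C, D, E, F, H, J}; … — none reach the full schema.
Any other superkey contains one of these as a subset, so there are no further candidate keys.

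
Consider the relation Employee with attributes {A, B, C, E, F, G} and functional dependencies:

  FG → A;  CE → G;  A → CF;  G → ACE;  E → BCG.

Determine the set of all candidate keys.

(E); (G)

{E}⁺: E→BCG adds B, C, G; G→ACE adds A; A→CF adds F → {A, B, C, E, F, G}.
{G}⁺: G→ACE adds A, C, E; E→BCG adds B; A→CF adds F → {A, B, C, E, F, G}.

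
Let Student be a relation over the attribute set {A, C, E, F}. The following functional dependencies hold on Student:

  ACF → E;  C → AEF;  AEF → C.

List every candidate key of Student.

{C}⁺: C→AEF adds A, E, F → {A, C, E, F}.
{A, E, F}⁺: AEF→C adds C → {A, C, E, F}.

(C), (A, E, F)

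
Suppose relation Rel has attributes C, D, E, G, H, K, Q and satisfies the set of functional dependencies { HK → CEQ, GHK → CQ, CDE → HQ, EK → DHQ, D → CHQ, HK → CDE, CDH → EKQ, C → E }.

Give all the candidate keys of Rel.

Attribute G never appears on the right-hand side of any dependency, so G must belong to every candidate key.
{G}⁺ = {G}, which is not all of the schema, so we must add further attributes.
{D, G}⁺: D→CHQ adds C, H, Q; CDH→EKQ adds E, K → {C, D, E, G, H, K, Q}. Minimal: {G}⁺ = {G}; {D}⁺ = {C, D, E, H, K, Q} — none reach the full schema.
{C, G, K}⁺: C→E adds E; EK→DHQ adds D, H, Q → {C, D, E, G, H, K, Q}. Minimal: {G, K}⁺ = {G, K}; {C, K}⁺ = {C, D, E, H, K, Q}; {C, G}⁺ = {C, E, G} — none reach the full schema.
{E, G, K}⁺: EK→DHQ adds D, H, Q; D→CHQ adds C → {C, D, E, G, H, K, Q}. Minimal: {G, K}⁺ = {G, K}; {E, K}⁺ = {C, D, E, H, K, Q}; {E, G}⁺ = {E, G} — none reach the full schema.
{G, H, K}⁺: HK→CEQ adds C, E, Q; EK→DHQ adds D → {C, D, E, G, H, K, Q}. Minimal: {H, K}⁺ = {C, D, E, H, K, Q}; {G, K}⁺ = {G, K}; {G, H}⁺ = {G, H} — none reach the full schema.
Any other superkey contains one of these as a subset, so there are no further candidate keys.

{D, G}, {C, G, K}, {E, G, K}, {G, H, K}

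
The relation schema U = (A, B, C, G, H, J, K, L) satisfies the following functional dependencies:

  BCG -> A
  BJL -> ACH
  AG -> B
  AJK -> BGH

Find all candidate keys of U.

(A, J, K, L), (B, J, K, L)

Attributes J, K, L never appear on any right-hand side, so every candidate key must contain {J, K, L}.
{J, K, L}⁺ = {J, K, L}, which is not all of the schema, so we must add further attributes.
{A, J, K, L}⁺: AJK→BGH adds B, G, H; BJL→ACH adds C → {A, B, C, G, H, J, K, L}. Minimal: {J, K, L}⁺ = {J, K, L}; {A, K, L}⁺ = {A, K, L}; {A, J, L}⁺ = {A, J, L}; … — none reach the full schema.
{B, J, K, L}⁺: BJL→ACH adds A, C, H; AJK→BGH adds G → {A, B, C, G, H, J, K, L}. Minimal: {J, K, L}⁺ = {J, K, L}; {B, K, L}⁺ = {B, K, L}; {B, J, L}⁺ = {A, B, C, H, J, L}; … — none reach the full schema.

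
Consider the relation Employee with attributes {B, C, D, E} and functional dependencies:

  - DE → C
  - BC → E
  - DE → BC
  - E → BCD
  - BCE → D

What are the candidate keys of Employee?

{E}, {B, C}

{E}⁺: E→BCD adds B, C, D → {B, C, D, E}.
{B, C}⁺: BC→E adds E; E→BCD adds D → {B, C, D, E}. Minimal: {C}⁺ = {C}; {B}⁺ = {B} — none reach the full schema.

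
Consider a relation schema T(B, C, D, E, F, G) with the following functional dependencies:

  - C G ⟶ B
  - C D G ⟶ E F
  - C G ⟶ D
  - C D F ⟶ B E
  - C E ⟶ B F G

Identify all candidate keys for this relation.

Attribute C never appears on the right-hand side of any dependency, so C must belong to every candidate key.
{C}⁺ = {C}, which is not all of the schema, so we must add further attributes.
{C, E}⁺: CE→BFG adds B, F, G; CG→D adds D → {B, C, D, E, F, G}. Minimal: {E}⁺ = {E}; {C}⁺ = {C} — none reach the full schema.
{C, G}⁺: CG→B adds B; CG→D adds D; CDG→EF adds E, F → {B, C, D, E, F, G}. Minimal: {G}⁺ = {G}; {C}⁺ = {C} — none reach the full schema.
{C, D, F}⁺: CDF→BE adds B, E; CE→BFG adds G → {B, C, D, E, F, G}. Minimal: {D, F}⁺ = {D, F}; {C, F}⁺ = {C, F}; {C, D}⁺ = {C, D} — none reach the full schema.
Any other superkey contains one of these as a subset, so there are no further candidate keys.

{C, E}, {C, G}, {C, D, F}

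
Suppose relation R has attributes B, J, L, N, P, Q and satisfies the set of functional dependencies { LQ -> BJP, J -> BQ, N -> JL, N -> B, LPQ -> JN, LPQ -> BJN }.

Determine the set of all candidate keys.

{N}⁺: N→JL adds J, L; N→B adds B; J→BQ adds Q; LQ→BJP adds P → {B, J, L, N, P, Q}.
{J, L}⁺: J→BQ adds B, Q; LQ→BJP adds P; LPQ→JN adds N → {B, J, L, N, P, Q}.
{L, Q}⁺: LQ→BJP adds B, J, P; LPQ→JN adds N → {B, J, L, N, P, Q}.
Any other superkey contains one of these as a subset, so there are no further candidate keys.

{N}; {J, L}; {L, Q}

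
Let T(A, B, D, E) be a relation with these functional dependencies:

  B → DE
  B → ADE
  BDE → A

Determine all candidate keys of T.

{B}⁺: B→DE adds D, E; B→ADE adds A → {A, B, D, E}.
No other minimal superkey exists.

{B}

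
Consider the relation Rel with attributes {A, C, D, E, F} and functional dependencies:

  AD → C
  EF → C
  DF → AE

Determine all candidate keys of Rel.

(D, F)

Attributes D, F never appear on any right-hand side, so every candidate key must contain {D, F}.
{D, F}⁺ = {A, C, D, E, F}, which is all of the schema, so {D, F} is the only candidate key.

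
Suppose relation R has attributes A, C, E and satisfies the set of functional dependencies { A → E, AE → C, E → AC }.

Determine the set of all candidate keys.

{A}⁺: A→E adds E; AE→C adds C → {A, C, E}.
{E}⁺: E→AC adds A, C → {A, C, E}.
Any other superkey contains one of these as a subset, so there are no further candidate keys.

(A); (E)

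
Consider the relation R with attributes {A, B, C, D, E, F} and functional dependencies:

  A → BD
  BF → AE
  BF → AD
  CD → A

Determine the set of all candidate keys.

{A, C, F}, {B, C, F}, {C, D, F}

Attributes C, F never appear on any right-hand side, so every candidate key must contain {C, F}.
{C, F}⁺ = {C, F}, which is not all of the schema, so we must add further attributes.
{A, C, F}⁺: A→BD adds B, D; BF→AE adds E → {A, B, C, D, E, F}. Minimal: {C, F}⁺ = {C, F}; {A, F}⁺ = {A, B, D, E, F}; {A, C}⁺ = {A, B, C, D} — none reach the full schema.
{B, C, F}⁺: BF→AE adds A, E; BF→AD adds D → {A, B, C, D, E, F}. Minimal: {C, F}⁺ = {C, F}; {B, F}⁺ = {A, B, D, E, F}; {B, C}⁺ = {B, C} — none reach the full schema.
{C, D, F}⁺: CD→A adds A; A→BD adds B; BF→AE adds E → {A, B, C, D, E, F}. Minimal: {D, F}⁺ = {D, F}; {C, F}⁺ = {C, F}; {C, D}⁺ = {A, B, C, D} — none reach the full schema.
Any other superkey contains one of these as a subset, so there are no further candidate keys.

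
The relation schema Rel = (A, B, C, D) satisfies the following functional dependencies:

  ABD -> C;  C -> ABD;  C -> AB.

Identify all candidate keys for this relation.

{C}⁺: C→ABD adds A, B, D → {A, B, C, D}.
{A, B, D}⁺: ABD→C adds C → {A, B, C, D}. Minimal: {B, D}⁺ = {B, D}; {A, D}⁺ = {A, D}; {A, B}⁺ = {A, B} — none reach the full schema.
Any other superkey contains one of these as a subset, so there are no further candidate keys.

{C}; {A, B, D}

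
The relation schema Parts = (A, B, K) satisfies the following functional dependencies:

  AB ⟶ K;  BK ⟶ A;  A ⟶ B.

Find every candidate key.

{A}⁺: A→B adds B; AB→K adds K → {A, B, K}.
{B, K}⁺: BK→A adds A → {A, B, K}. Minimal: {K}⁺ = {K}; {B}⁺ = {B} — none reach the full schema.
Any other superkey contains one of these as a subset, so there are no further candidate keys.

(A), (B, K)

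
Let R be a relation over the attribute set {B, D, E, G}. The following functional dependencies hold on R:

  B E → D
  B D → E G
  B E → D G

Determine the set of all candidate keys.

{B, D}, {B, E}

Attribute B never appears on the right-hand side of any dependency, so B must belong to every candidate key.
{B}⁺ = {B}, which is not all of the schema, so we must add further attributes.
{B, D}⁺: BD→EG adds E, G → {B, D, E, G}. Minimal: {D}⁺ = {D}; {B}⁺ = {B} — none reach the full schema.
{B, E}⁺: BE→D adds D; BD→EG adds G → {B, D, E, G}. Minimal: {E}⁺ = {E}; {B}⁺ = {B} — none reach the full schema.
Any other superkey contains one of these as a subset, so there are no further candidate keys.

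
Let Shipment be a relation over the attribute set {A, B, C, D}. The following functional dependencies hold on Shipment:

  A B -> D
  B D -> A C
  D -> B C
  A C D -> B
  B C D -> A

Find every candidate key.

{D}⁺: D→BC adds B, C; BCD→A adds A → {A, B, C, D}.
{A, B}⁺: AB→D adds D; BD→AC adds C → {A, B, C, D}. Minimal: {B}⁺ = {B}; {A}⁺ = {A} — none reach the full schema.

{D}; {A, B}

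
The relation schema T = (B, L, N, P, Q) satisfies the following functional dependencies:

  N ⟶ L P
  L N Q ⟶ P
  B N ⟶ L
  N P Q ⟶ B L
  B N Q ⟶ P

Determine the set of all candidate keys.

Attributes N, Q never appear on any right-hand side, so every candidate key must contain {N, Q}.
{N, Q}⁺ = {B, L, N, P, Q}, which is all of the schema, so {N, Q} is the only candidate key.

{N, Q}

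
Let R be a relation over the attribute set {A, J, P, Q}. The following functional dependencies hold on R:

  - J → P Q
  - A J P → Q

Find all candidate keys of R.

Attributes A, J never appear on any right-hand side, so every candidate key must contain {A, J}.
{A, J}⁺ = {A, J, P, Q}, which is all of the schema, so {A, J} is the only candidate key.

AJ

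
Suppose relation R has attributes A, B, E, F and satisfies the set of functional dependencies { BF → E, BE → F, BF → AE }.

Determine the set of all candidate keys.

(B, E); (B, F)

Attribute B never appears on the right-hand side of any dependency, so B must belong to every candidate key.
{B}⁺ = {B}, which is not all of the schema, so we must add further attributes.
{B, E}⁺: BE→F adds F; BF→AE adds A → {A, B, E, F}. Minimal: {E}⁺ = {E}; {B}⁺ = {B} — none reach the full schema.
{B, F}⁺: BF→E adds E; BF→AE adds A → {A, B, E, F}. Minimal: {F}⁺ = {F}; {B}⁺ = {B} — none reach the full schema.
Any other superkey contains one of these as a subset, so there are no further candidate keys.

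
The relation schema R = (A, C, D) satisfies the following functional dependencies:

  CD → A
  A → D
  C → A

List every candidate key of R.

Attribute C never appears on the right-hand side of any dependency, so C must belong to every candidate key.
{C}⁺ = {A, C, D}, which is all of the schema, so {C} is the only candidate key.

{C}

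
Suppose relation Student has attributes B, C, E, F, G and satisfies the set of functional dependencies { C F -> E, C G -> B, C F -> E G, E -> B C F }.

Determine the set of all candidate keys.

{E}, {C, F}

{E}⁺: E→BCF adds B, C, F; CF→EG adds G → {B, C, E, F, G}.
{C, F}⁺: CF→E adds E; CF→EG adds G; E→BCF adds B → {B, C, E, F, G}. Minimal: {F}⁺ = {F}; {C}⁺ = {C} — none reach the full schema.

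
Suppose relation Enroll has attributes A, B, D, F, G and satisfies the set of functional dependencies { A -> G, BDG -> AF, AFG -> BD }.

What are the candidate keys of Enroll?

{A, F}⁺: A→G adds G; AFG→BD adds B, D → {A, B, D, F, G}. Minimal: {F}⁺ = {F}; {A}⁺ = {A, G} — none reach the full schema.
{A, B, D}⁺: A→G adds G; BDG→AF adds F → {A, B, D, F, G}. Minimal: {B, D}⁺ = {B, D}; {A, D}⁺ = {A, D, G}; {A, B}⁺ = {A, B, G} — none reach the full schema.
{B, D, G}⁺: BDG→AF adds A, F → {A, B, D, F, G}. Minimal: {D, G}⁺ = {D, G}; {B, G}⁺ = {B, G}; {B, D}⁺ = {B, D} — none reach the full schema.
Any other superkey contains one of these as a subset, so there are no further candidate keys.

AF, ABD, BDG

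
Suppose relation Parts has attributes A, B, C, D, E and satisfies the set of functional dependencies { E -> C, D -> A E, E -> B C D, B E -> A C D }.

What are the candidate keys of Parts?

{D}⁺: D→AE adds A, E; E→BCD adds B, C → {A, B, C, D, E}.
{E}⁺: E→C adds C; E→BCD adds B, D; BE→ACD adds A → {A, B, C, D, E}.
Any other superkey contains one of these as a subset, so there are no further candidate keys.

D, E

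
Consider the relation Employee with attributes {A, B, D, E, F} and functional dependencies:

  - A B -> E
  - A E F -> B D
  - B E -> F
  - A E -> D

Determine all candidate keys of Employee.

Attribute A never appears on the right-hand side of any dependency, so A must belong to every candidate key.
{A}⁺ = {A}, which is not all of the schema, so we must add further attributes.
{A, B}⁺: AB→E adds E; BE→F adds F; AE→D adds D → {A, B, D, E, F}.
{A, E, F}⁺: AEF→BD adds B, D → {A, B, D, E, F}.

{A, B}; {A, E, F}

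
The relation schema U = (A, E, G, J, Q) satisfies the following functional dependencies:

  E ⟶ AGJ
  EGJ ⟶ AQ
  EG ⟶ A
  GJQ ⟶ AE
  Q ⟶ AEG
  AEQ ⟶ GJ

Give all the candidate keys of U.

(E); (Q)

{E}⁺: E→AGJ adds A, G, J; EGJ→AQ adds Q → {A, E, G, J, Q}.
{Q}⁺: Q→AEG adds A, E, G; AEQ→GJ adds J → {A, E, G, J, Q}.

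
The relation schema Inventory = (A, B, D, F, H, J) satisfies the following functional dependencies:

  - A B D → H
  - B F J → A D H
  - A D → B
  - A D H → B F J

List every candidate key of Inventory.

{A, D}⁺: AD→B adds B; ABD→H adds H; ADH→BFJ adds F, J → {A, B, D, F, H, J}.
{B, F, J}⁺: BFJ→ADH adds A, D, H → {A, B, D, F, H, J}.
Any other superkey contains one of these as a subset, so there are no further candidate keys.

(A, D), (B, F, J)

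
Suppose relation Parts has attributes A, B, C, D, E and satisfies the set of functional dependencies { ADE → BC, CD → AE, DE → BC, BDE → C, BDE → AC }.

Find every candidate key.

Attribute D never appears on the right-hand side of any dependency, so D must belong to every candidate key.
{D}⁺ = {D}, which is not all of the schema, so we must add further attributes.
{C, D}⁺: CD→AE adds A, E; DE→BC adds B → {A, B, C, D, E}. Minimal: {D}⁺ = {D}; {C}⁺ = {C} — none reach the full schema.
{D, E}⁺: DE→BC adds B, C; BDE→AC adds A → {A, B, C, D, E}. Minimal: {E}⁺ = {E}; {D}⁺ = {D} — none reach the full schema.

CD, DE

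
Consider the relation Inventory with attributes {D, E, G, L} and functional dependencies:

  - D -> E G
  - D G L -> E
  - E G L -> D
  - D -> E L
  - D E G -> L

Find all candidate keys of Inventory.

{D}; {E, G, L}

{D}⁺: D→EG adds E, G; D→EL adds L → {D, E, G, L}.
{E, G, L}⁺: EGL→D adds D → {D, E, G, L}. Minimal: {G, L}⁺ = {G, L}; {E, L}⁺ = {E, L}; {E, G}⁺ = {E, G} — none reach the full schema.
Any other superkey contains one of these as a subset, so there are no further candidate keys.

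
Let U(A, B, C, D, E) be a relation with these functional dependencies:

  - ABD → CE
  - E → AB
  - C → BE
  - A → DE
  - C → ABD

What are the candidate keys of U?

{A}, {C}, {E}

{A}⁺: A→DE adds D, E; E→AB adds B; ABD→CE adds C → {A, B, C, D, E}.
{C}⁺: C→BE adds B, E; C→ABD adds A, D → {A, B, C, D, E}.
{E}⁺: E→AB adds A, B; A→DE adds D; ABD→CE adds C → {A, B, C, D, E}.
Any other superkey contains one of these as a subset, so there are no further candidate keys.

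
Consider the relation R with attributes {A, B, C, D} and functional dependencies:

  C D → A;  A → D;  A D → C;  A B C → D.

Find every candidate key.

(A, B); (B, C, D)

Attribute B never appears on the right-hand side of any dependency, so B must belong to every candidate key.
{B}⁺ = {B}, which is not all of the schema, so we must add further attributes.
{A, B}⁺: A→D adds D; AD→C adds C → {A, B, C, D}. Minimal: {B}⁺ = {B}; {A}⁺ = {A, C, D} — none reach the full schema.
{B, C, D}⁺: CD→A adds A → {A, B, C, D}. Minimal: {C, D}⁺ = {A, C, D}; {B, D}⁺ = {B, D}; {B, C}⁺ = {B, C} — none reach the full schema.
Any other superkey contains one of these as a subset, so there are no further candidate keys.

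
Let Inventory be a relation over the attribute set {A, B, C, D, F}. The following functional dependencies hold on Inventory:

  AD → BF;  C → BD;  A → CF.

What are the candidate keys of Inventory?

Attribute A never appears on the right-hand side of any dependency, so A must belong to every candidate key.
{A}⁺ = {A, B, C, D, F}, which is all of the schema, so {A} is the only candidate key.

A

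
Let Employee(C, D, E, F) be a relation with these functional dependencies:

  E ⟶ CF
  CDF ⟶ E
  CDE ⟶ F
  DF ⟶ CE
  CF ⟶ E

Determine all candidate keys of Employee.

DE, DF

{D, E}⁺: E→CF adds C, F → {C, D, E, F}. Minimal: {E}⁺ = {C, E, F}; {D}⁺ = {D} — none reach the full schema.
{D, F}⁺: DF→CE adds C, E → {C, D, E, F}. Minimal: {F}⁺ = {F}; {D}⁺ = {D} — none reach the full schema.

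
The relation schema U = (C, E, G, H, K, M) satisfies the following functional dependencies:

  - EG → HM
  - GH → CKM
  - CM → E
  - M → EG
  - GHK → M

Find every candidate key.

M; EG; GH

{M}⁺: M→EG adds E, G; EG→HM adds H; GH→CKM adds C, K → {C, E, G, H, K, M}.
{E, G}⁺: EG→HM adds H, M; GH→CKM adds C, K → {C, E, G, H, K, M}. Minimal: {G}⁺ = {G}; {E}⁺ = {E} — none reach the full schema.
{G, H}⁺: GH→CKM adds C, K, M; CM→E adds E → {C, E, G, H, K, M}. Minimal: {H}⁺ = {H}; {G}⁺ = {G} — none reach the full schema.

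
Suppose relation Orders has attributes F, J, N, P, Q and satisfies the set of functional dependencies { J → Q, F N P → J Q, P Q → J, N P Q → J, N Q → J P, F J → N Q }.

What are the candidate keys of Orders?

(F, J); (F, N, P); (F, N, Q); (F, P, Q)

Attribute F never appears on the right-hand side of any dependency, so F must belong to every candidate key.
{F}⁺ = {F}, which is not all of the schema, so we must add further attributes.
{F, J}⁺: J→Q adds Q; FJ→NQ adds N; NQ→JP adds P → {F, J, N, P, Q}. Minimal: {J}⁺ = {J, Q}; {F}⁺ = {F} — none reach the full schema.
{F, N, P}⁺: FNP→JQ adds J, Q → {F, J, N, P, Q}. Minimal: {N, P}⁺ = {N, P}; {F, P}⁺ = {F, P}; {F, N}⁺ = {F, N} — none reach the full schema.
{F, N, Q}⁺: NQ→JP adds J, P → {F, J, N, P, Q}. Minimal: {N, Q}⁺ = {J, N, P, Q}; {F, Q}⁺ = {F, Q}; {F, N}⁺ = {F, N} — none reach the full schema.
{F, P, Q}⁺: PQ→J adds J; FJ→NQ adds N → {F, J, N, P, Q}. Minimal: {P, Q}⁺ = {J, P, Q}; {F, Q}⁺ = {F, Q}; {F, P}⁺ = {F, P} — none reach the full schema.
Any other superkey contains one of these as a subset, so there are no further candidate keys.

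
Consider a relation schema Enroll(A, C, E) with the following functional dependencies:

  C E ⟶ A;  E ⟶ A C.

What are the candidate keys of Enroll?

E

Attribute E never appears on the right-hand side of any dependency, so E must belong to every candidate key.
{E}⁺ = {A, C, E}, which is all of the schema, so {E} is the only candidate key.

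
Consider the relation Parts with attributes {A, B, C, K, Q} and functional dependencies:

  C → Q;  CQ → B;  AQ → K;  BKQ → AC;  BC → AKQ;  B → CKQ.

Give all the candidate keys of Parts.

{B}⁺: B→CKQ adds C, K, Q; BKQ→AC adds A → {A, B, C, K, Q}.
{C}⁺: C→Q adds Q; CQ→B adds B; BC→AKQ adds A, K → {A, B, C, K, Q}.
Any other superkey contains one of these as a subset, so there are no further candidate keys.

{B}, {C}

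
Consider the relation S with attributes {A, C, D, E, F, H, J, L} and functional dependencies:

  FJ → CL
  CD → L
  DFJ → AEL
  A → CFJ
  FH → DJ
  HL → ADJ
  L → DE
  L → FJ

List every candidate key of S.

(A, H), (F, H), (H, L), (C, D, H)

Attribute H never appears on the right-hand side of any dependency, so H must belong to every candidate key.
{H}⁺ = {H}, which is not all of the schema, so we must add further attributes.
{A, H}⁺: A→CFJ adds C, F, J; FH→DJ adds D; FJ→CL adds L; DFJ→AEL adds E → {A, C, D, E, F, H, J, L}. Minimal: {H}⁺ = {H}; {A}⁺ = {A, C, D, E, F, J, L} — none reach the full schema.
{F, H}⁺: FH→DJ adds D, J; FJ→CL adds C, L; DFJ→AEL adds A, E → {A, C, D, E, F, H, J, L}. Minimal: {H}⁺ = {H}; {F}⁺ = {F} — none reach the full schema.
{H, L}⁺: HL→ADJ adds A, D, J; L→DE adds E; L→FJ adds F; FJ→CL adds C → {A, C, D, E, F, H, J, L}. Minimal: {L}⁺ = {A, C, D, E, F, J, L}; {H}⁺ = {H} — none reach the full schema.
{C, D, H}⁺: CD→L adds L; HL→ADJ adds A, J; L→DE adds E; L→FJ adds F → {A, C, D, E, F, H, J, L}. Minimal: {D, H}⁺ = {D, H}; {C, H}⁺ = {C, H}; {C, D}⁺ = {A, C, D, E, F, J, L} — none reach the full schema.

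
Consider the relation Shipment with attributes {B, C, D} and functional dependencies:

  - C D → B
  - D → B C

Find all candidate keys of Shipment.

{D}

Attribute D never appears on the right-hand side of any dependency, so D must belong to every candidate key.
{D}⁺ = {B, C, D}, which is all of the schema, so {D} is the only candidate key.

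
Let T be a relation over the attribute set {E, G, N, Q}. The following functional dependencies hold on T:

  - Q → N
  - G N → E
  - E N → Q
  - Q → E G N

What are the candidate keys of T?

{Q}⁺: Q→N adds N; Q→EGN adds E, G → {E, G, N, Q}.
{E, N}⁺: EN→Q adds Q; Q→EGN adds G → {E, G, N, Q}. Minimal: {N}⁺ = {N}; {E}⁺ = {E} — none reach the full schema.
{G, N}⁺: GN→E adds E; EN→Q adds Q → {E, G, N, Q}. Minimal: {N}⁺ = {N}; {G}⁺ = {G} — none reach the full schema.
Any other superkey contains one of these as a subset, so there are no further candidate keys.

(Q), (E, N), (G, N)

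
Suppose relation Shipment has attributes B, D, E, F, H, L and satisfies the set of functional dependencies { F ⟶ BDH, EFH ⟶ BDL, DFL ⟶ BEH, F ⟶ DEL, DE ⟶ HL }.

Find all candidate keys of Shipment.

{F}

Attribute F never appears on the right-hand side of any dependency, so F must belong to every candidate key.
{F}⁺ = {B, D, E, F, H, L}, which is all of the schema, so {F} is the only candidate key.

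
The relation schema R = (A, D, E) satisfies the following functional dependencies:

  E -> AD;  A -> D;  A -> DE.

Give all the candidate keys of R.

{A}⁺: A→D adds D; A→DE adds E → {A, D, E}.
{E}⁺: E→AD adds A, D → {A, D, E}.
Any other superkey contains one of these as a subset, so there are no further candidate keys.

(A), (E)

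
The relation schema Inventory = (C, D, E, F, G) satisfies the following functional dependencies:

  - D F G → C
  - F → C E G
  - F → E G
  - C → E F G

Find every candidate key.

(C, D); (D, F)

Attribute D never appears on the right-hand side of any dependency, so D must belong to every candidate key.
{D}⁺ = {D}, which is not all of the schema, so we must add further attributes.
{C, D}⁺: C→EFG adds E, F, G → {C, D, E, F, G}.
{D, F}⁺: F→CEG adds C, E, G → {C, D, E, F, G}.
Any other superkey contains one of these as a subset, so there are no further candidate keys.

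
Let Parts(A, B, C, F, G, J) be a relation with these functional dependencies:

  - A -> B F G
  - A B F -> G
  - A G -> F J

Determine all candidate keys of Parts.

(A, C)

Attributes A, C never appear on any right-hand side, so every candidate key must contain {A, C}.
{A, C}⁺ = {A, B, C, F, G, J}, which is all of the schema, so {A, C} is the only candidate key.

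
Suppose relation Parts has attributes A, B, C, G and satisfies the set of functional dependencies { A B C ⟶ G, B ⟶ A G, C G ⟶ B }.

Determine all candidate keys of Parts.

{B, C}, {C, G}

Attribute C never appears on the right-hand side of any dependency, so C must belong to every candidate key.
{C}⁺ = {C}, which is not all of the schema, so we must add further attributes.
{B, C}⁺: B→AG adds A, G → {A, B, C, G}. Minimal: {C}⁺ = {C}; {B}⁺ = {A, B, G} — none reach the full schema.
{C, G}⁺: CG→B adds B; B→AG adds A → {A, B, C, G}. Minimal: {G}⁺ = {G}; {C}⁺ = {C} — none reach the full schema.
Any other superkey contains one of these as a subset, so there are no further candidate keys.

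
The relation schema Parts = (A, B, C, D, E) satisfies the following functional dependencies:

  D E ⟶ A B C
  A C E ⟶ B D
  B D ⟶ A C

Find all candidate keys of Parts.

Attribute E never appears on the right-hand side of any dependency, so E must belong to every candidate key.
{E}⁺ = {E}, which is not all of the schema, so we must add further attributes.
{D, E}⁺: DE→ABC adds A, B, C → {A, B, C, D, E}. Minimal: {E}⁺ = {E}; {D}⁺ = {D} — none reach the full schema.
{A, C, E}⁺: ACE→BD adds B, D → {A, B, C, D, E}. Minimal: {C, E}⁺ = {C, E}; {A, E}⁺ = {A, E}; {A, C}⁺ = {A, C} — none reach the full schema.
Any other superkey contains one of these as a subset, so there are no further candidate keys.

{D, E}; {A, C, E}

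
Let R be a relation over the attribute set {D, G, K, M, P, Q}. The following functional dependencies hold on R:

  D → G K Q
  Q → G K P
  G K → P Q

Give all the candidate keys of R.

{D, M}

{D, M}⁺: D→GKQ adds G, K, Q; Q→GKP adds P → {D, G, K, M, P, Q}.
No other minimal superkey exists.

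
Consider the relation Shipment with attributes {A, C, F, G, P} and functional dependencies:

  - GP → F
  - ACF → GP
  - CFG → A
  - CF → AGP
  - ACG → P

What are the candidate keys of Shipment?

{C, F}; {A, C, G}; {C, G, P}

Attribute C never appears on the right-hand side of any dependency, so C must belong to every candidate key.
{C}⁺ = {C}, which is not all of the schema, so we must add further attributes.
{C, F}⁺: CF→AGP adds A, G, P → {A, C, F, G, P}. Minimal: {F}⁺ = {F}; {C}⁺ = {C} — none reach the full schema.
{A, C, G}⁺: ACG→P adds P; GP→F adds F → {A, C, F, G, P}. Minimal: {C, G}⁺ = {C, G}; {A, G}⁺ = {A, G}; {A, C}⁺ = {A, C} — none reach the full schema.
{C, G, P}⁺: GP→F adds F; CFG→A adds A → {A, C, F, G, P}. Minimal: {G, P}⁺ = {F, G, P}; {C, P}⁺ = {C, P}; {C, G}⁺ = {C, G} — none reach the full schema.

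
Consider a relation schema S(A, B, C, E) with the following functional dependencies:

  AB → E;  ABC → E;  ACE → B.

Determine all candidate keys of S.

{A, B, C}⁺: AB→E adds E → {A, B, C, E}. Minimal: {B, C}⁺ = {B, C}; {A, C}⁺ = {A, C}; {A, B}⁺ = {A, B, E} — none reach the full schema.
{A, C, E}⁺: ACE→B adds B → {A, B, C, E}. Minimal: {C, E}⁺ = {C, E}; {A, E}⁺ = {A, E}; {A, C}⁺ = {A, C} — none reach the full schema.
Any other superkey contains one of these as a subset, so there are no further candidate keys.

{A, B, C}, {A, C, E}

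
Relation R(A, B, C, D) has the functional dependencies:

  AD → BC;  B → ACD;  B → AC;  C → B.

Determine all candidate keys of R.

{B}, {C}, {A, D}

{B}⁺: B→ACD adds A, C, D → {A, B, C, D}.
{C}⁺: C→B adds B; B→ACD adds A, D → {A, B, C, D}.
{A, D}⁺: AD→BC adds B, C → {A, B, C, D}.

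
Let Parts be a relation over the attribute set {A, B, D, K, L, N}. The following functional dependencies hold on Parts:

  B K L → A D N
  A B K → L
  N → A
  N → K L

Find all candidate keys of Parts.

{B, N}, {A, B, K}, {B, K, L}

{B, N}⁺: N→A adds A; N→KL adds K, L; BKL→ADN adds D → {A, B, D, K, L, N}. Minimal: {N}⁺ = {A, K, L, N}; {B}⁺ = {B} — none reach the full schema.
{A, B, K}⁺: ABK→L adds L; BKL→ADN adds D, N → {A, B, D, K, L, N}. Minimal: {B, K}⁺ = {B, K}; {A, K}⁺ = {A, K}; {A, B}⁺ = {A, B} — none reach the full schema.
{B, K, L}⁺: BKL→ADN adds A, D, N → {A, B, D, K, L, N}. Minimal: {K, L}⁺ = {K, L}; {B, L}⁺ = {B, L}; {B, K}⁺ = {B, K} — none reach the full schema.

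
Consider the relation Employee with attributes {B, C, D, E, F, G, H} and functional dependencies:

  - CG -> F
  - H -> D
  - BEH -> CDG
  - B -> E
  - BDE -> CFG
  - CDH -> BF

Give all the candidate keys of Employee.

(B, H), (C, H)

Attribute H never appears on the right-hand side of any dependency, so H must belong to every candidate key.
{H}⁺ = {D, H}, which is not all of the schema, so we must add further attributes.
{B, H}⁺: H→D adds D; B→E adds E; BDE→CFG adds C, F, G → {B, C, D, E, F, G, H}. Minimal: {H}⁺ = {D, H}; {B}⁺ = {B, E} — none reach the full schema.
{C, H}⁺: H→D adds D; CDH→BF adds B, F; B→E adds E; BDE→CFG adds G → {B, C, D, E, F, G, H}. Minimal: {H}⁺ = {D, H}; {C}⁺ = {C} — none reach the full schema.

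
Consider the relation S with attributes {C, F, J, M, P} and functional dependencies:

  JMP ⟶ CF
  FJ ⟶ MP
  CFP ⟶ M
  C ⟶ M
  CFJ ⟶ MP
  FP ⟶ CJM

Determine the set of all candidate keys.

FJ; FP; CJP; JMP

{F, J}⁺: FJ→MP adds M, P; FP→CJM adds C → {C, F, J, M, P}. Minimal: {J}⁺ = {J}; {F}⁺ = {F} — none reach the full schema.
{F, P}⁺: FP→CJM adds C, J, M → {C, F, J, M, P}. Minimal: {P}⁺ = {P}; {F}⁺ = {F} — none reach the full schema.
{C, J, P}⁺: C→M adds M; JMP→CF adds F → {C, F, J, M, P}. Minimal: {J, P}⁺ = {J, P}; {C, P}⁺ = {C, M, P}; {C, J}⁺ = {C, J, M} — none reach the full schema.
{J, M, P}⁺: JMP→CF adds C, F → {C, F, J, M, P}. Minimal: {M, P}⁺ = {M, P}; {J, P}⁺ = {J, P}; {J, M}⁺ = {J, M} — none reach the full schema.
Any other superkey contains one of these as a subset, so there are no further candidate keys.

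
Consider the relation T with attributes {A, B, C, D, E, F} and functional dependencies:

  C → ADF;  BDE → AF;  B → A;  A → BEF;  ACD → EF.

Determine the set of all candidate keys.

Attribute C never appears on the right-hand side of any dependency, so C must belong to every candidate key.
{C}⁺ = {A, B, C, D, E, F}, which is all of the schema, so {C} is the only candidate key.

C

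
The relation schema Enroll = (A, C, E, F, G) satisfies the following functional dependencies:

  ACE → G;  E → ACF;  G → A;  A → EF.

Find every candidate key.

{A}⁺: A→EF adds E, F; E→ACF adds C; ACE→G adds G → {A, C, E, F, G}.
{E}⁺: E→ACF adds A, C, F; ACE→G adds G → {A, C, E, F, G}.
{G}⁺: G→A adds A; A→EF adds E, F; E→ACF adds C → {A, C, E, F, G}.

{A}, {E}, {G}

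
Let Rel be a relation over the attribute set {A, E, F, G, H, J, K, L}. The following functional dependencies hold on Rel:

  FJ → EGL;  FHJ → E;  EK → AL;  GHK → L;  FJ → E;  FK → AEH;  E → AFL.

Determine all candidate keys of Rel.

{E, J, K}⁺: EK→AL adds A, L; E→AFL adds F; FJ→EGL adds G; FK→AEH adds H → {A, E, F, G, H, J, K, L}. Minimal: {J, K}⁺ = {J, K}; {E, K}⁺ = {A, E, F, H, K, L}; {E, J}⁺ = {A, E, F, G, J, L} — none reach the full schema.
{F, J, K}⁺: FJ→EGL adds E, G, L; EK→AL adds A; FK→AEH adds H → {A, E, F, G, H, J, K, L}. Minimal: {J, K}⁺ = {J, K}; {F, K}⁺ = {A, E, F, H, K, L}; {F, J}⁺ = {A, E, F, G, J, L} — none reach the full schema.

EJK; FJK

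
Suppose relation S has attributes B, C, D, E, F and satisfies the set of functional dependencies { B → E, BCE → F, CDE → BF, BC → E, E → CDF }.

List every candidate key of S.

(B); (E)

{B}⁺: B→E adds E; E→CDF adds C, D, F → {B, C, D, E, F}.
{E}⁺: E→CDF adds C, D, F; CDE→BF adds B → {B, C, D, E, F}.
Any other superkey contains one of these as a subset, so there are no further candidate keys.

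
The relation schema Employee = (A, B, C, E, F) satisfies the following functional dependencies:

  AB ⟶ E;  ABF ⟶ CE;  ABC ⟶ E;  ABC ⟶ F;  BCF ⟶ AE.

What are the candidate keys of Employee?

Attribute B never appears on the right-hand side of any dependency, so B must belong to every candidate key.
{B}⁺ = {B}, which is not all of the schema, so we must add further attributes.
{A, B, C}⁺: AB→E adds E; ABC→F adds F → {A, B, C, E, F}. Minimal: {B, C}⁺ = {B, C}; {A, C}⁺ = {A, C}; {A, B}⁺ = {A, B, E} — none reach the full schema.
{A, B, F}⁺: AB→E adds E; ABF→CE adds C → {A, B, C, E, F}. Minimal: {B, F}⁺ = {B, F}; {A, F}⁺ = {A, F}; {A, B}⁺ = {A, B, E} — none reach the full schema.
{B, C, F}⁺: BCF→AE adds A, E → {A, B, C, E, F}. Minimal: {C, F}⁺ = {C, F}; {B, F}⁺ = {B, F}; {B, C}⁺ = {B, C} — none reach the full schema.

{A, B, C}, {A, B, F}, {B, C, F}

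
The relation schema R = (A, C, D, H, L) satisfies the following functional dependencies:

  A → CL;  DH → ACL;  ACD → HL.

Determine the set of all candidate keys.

AD; DH

Attribute D never appears on the right-hand side of any dependency, so D must belong to every candidate key.
{D}⁺ = {D}, which is not all of the schema, so we must add further attributes.
{A, D}⁺: A→CL adds C, L; ACD→HL adds H → {A, C, D, H, L}. Minimal: {D}⁺ = {D}; {A}⁺ = {A, C, L} — none reach the full schema.
{D, H}⁺: DH→ACL adds A, C, L → {A, C, D, H, L}. Minimal: {H}⁺ = {H}; {D}⁺ = {D} — none reach the full schema.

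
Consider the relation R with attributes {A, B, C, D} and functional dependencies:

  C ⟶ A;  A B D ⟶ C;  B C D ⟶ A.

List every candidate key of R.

{A, B, D}⁺: ABD→C adds C → {A, B, C, D}. Minimal: {B, D}⁺ = {B, D}; {A, D}⁺ = {A, D}; {A, B}⁺ = {A, B} — none reach the full schema.
{B, C, D}⁺: C→A adds A → {A, B, C, D}. Minimal: {C, D}⁺ = {A, C, D}; {B, D}⁺ = {B, D}; {B, C}⁺ = {A, B, C} — none reach the full schema.
Any other superkey contains one of these as a subset, so there are no further candidate keys.

ABD, BCD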